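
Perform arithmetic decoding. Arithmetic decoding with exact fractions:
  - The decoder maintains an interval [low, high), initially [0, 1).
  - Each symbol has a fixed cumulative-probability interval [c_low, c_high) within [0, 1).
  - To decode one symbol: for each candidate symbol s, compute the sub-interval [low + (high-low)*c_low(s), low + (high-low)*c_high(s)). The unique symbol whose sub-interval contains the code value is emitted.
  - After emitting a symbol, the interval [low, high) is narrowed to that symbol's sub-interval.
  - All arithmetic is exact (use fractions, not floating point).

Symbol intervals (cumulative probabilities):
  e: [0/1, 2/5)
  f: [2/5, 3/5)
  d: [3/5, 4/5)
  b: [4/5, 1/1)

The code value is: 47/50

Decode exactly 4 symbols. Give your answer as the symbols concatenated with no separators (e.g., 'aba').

Answer: bdff

Derivation:
Step 1: interval [0/1, 1/1), width = 1/1 - 0/1 = 1/1
  'e': [0/1 + 1/1*0/1, 0/1 + 1/1*2/5) = [0/1, 2/5)
  'f': [0/1 + 1/1*2/5, 0/1 + 1/1*3/5) = [2/5, 3/5)
  'd': [0/1 + 1/1*3/5, 0/1 + 1/1*4/5) = [3/5, 4/5)
  'b': [0/1 + 1/1*4/5, 0/1 + 1/1*1/1) = [4/5, 1/1) <- contains code 47/50
  emit 'b', narrow to [4/5, 1/1)
Step 2: interval [4/5, 1/1), width = 1/1 - 4/5 = 1/5
  'e': [4/5 + 1/5*0/1, 4/5 + 1/5*2/5) = [4/5, 22/25)
  'f': [4/5 + 1/5*2/5, 4/5 + 1/5*3/5) = [22/25, 23/25)
  'd': [4/5 + 1/5*3/5, 4/5 + 1/5*4/5) = [23/25, 24/25) <- contains code 47/50
  'b': [4/5 + 1/5*4/5, 4/5 + 1/5*1/1) = [24/25, 1/1)
  emit 'd', narrow to [23/25, 24/25)
Step 3: interval [23/25, 24/25), width = 24/25 - 23/25 = 1/25
  'e': [23/25 + 1/25*0/1, 23/25 + 1/25*2/5) = [23/25, 117/125)
  'f': [23/25 + 1/25*2/5, 23/25 + 1/25*3/5) = [117/125, 118/125) <- contains code 47/50
  'd': [23/25 + 1/25*3/5, 23/25 + 1/25*4/5) = [118/125, 119/125)
  'b': [23/25 + 1/25*4/5, 23/25 + 1/25*1/1) = [119/125, 24/25)
  emit 'f', narrow to [117/125, 118/125)
Step 4: interval [117/125, 118/125), width = 118/125 - 117/125 = 1/125
  'e': [117/125 + 1/125*0/1, 117/125 + 1/125*2/5) = [117/125, 587/625)
  'f': [117/125 + 1/125*2/5, 117/125 + 1/125*3/5) = [587/625, 588/625) <- contains code 47/50
  'd': [117/125 + 1/125*3/5, 117/125 + 1/125*4/5) = [588/625, 589/625)
  'b': [117/125 + 1/125*4/5, 117/125 + 1/125*1/1) = [589/625, 118/125)
  emit 'f', narrow to [587/625, 588/625)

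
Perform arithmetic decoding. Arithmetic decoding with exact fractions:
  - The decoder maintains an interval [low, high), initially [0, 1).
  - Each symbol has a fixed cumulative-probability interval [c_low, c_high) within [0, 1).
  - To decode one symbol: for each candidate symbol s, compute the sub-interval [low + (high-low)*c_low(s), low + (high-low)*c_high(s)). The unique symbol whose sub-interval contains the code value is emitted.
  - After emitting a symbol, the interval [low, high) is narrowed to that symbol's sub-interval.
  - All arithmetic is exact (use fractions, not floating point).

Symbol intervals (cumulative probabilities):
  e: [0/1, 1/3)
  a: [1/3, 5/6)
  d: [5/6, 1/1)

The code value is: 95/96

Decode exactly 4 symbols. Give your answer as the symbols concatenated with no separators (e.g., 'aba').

Step 1: interval [0/1, 1/1), width = 1/1 - 0/1 = 1/1
  'e': [0/1 + 1/1*0/1, 0/1 + 1/1*1/3) = [0/1, 1/3)
  'a': [0/1 + 1/1*1/3, 0/1 + 1/1*5/6) = [1/3, 5/6)
  'd': [0/1 + 1/1*5/6, 0/1 + 1/1*1/1) = [5/6, 1/1) <- contains code 95/96
  emit 'd', narrow to [5/6, 1/1)
Step 2: interval [5/6, 1/1), width = 1/1 - 5/6 = 1/6
  'e': [5/6 + 1/6*0/1, 5/6 + 1/6*1/3) = [5/6, 8/9)
  'a': [5/6 + 1/6*1/3, 5/6 + 1/6*5/6) = [8/9, 35/36)
  'd': [5/6 + 1/6*5/6, 5/6 + 1/6*1/1) = [35/36, 1/1) <- contains code 95/96
  emit 'd', narrow to [35/36, 1/1)
Step 3: interval [35/36, 1/1), width = 1/1 - 35/36 = 1/36
  'e': [35/36 + 1/36*0/1, 35/36 + 1/36*1/3) = [35/36, 53/54)
  'a': [35/36 + 1/36*1/3, 35/36 + 1/36*5/6) = [53/54, 215/216) <- contains code 95/96
  'd': [35/36 + 1/36*5/6, 35/36 + 1/36*1/1) = [215/216, 1/1)
  emit 'a', narrow to [53/54, 215/216)
Step 4: interval [53/54, 215/216), width = 215/216 - 53/54 = 1/72
  'e': [53/54 + 1/72*0/1, 53/54 + 1/72*1/3) = [53/54, 71/72)
  'a': [53/54 + 1/72*1/3, 53/54 + 1/72*5/6) = [71/72, 143/144) <- contains code 95/96
  'd': [53/54 + 1/72*5/6, 53/54 + 1/72*1/1) = [143/144, 215/216)
  emit 'a', narrow to [71/72, 143/144)

Answer: ddaa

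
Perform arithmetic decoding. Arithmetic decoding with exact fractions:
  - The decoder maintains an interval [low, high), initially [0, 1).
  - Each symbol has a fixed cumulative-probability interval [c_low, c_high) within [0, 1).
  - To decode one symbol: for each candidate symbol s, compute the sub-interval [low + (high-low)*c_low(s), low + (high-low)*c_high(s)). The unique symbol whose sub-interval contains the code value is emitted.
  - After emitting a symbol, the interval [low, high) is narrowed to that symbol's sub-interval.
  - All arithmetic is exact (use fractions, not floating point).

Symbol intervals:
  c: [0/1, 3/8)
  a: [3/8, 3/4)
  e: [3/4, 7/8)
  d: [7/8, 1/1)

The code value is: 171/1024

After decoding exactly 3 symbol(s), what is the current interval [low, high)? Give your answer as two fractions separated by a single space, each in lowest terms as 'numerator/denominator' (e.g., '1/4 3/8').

Step 1: interval [0/1, 1/1), width = 1/1 - 0/1 = 1/1
  'c': [0/1 + 1/1*0/1, 0/1 + 1/1*3/8) = [0/1, 3/8) <- contains code 171/1024
  'a': [0/1 + 1/1*3/8, 0/1 + 1/1*3/4) = [3/8, 3/4)
  'e': [0/1 + 1/1*3/4, 0/1 + 1/1*7/8) = [3/4, 7/8)
  'd': [0/1 + 1/1*7/8, 0/1 + 1/1*1/1) = [7/8, 1/1)
  emit 'c', narrow to [0/1, 3/8)
Step 2: interval [0/1, 3/8), width = 3/8 - 0/1 = 3/8
  'c': [0/1 + 3/8*0/1, 0/1 + 3/8*3/8) = [0/1, 9/64)
  'a': [0/1 + 3/8*3/8, 0/1 + 3/8*3/4) = [9/64, 9/32) <- contains code 171/1024
  'e': [0/1 + 3/8*3/4, 0/1 + 3/8*7/8) = [9/32, 21/64)
  'd': [0/1 + 3/8*7/8, 0/1 + 3/8*1/1) = [21/64, 3/8)
  emit 'a', narrow to [9/64, 9/32)
Step 3: interval [9/64, 9/32), width = 9/32 - 9/64 = 9/64
  'c': [9/64 + 9/64*0/1, 9/64 + 9/64*3/8) = [9/64, 99/512) <- contains code 171/1024
  'a': [9/64 + 9/64*3/8, 9/64 + 9/64*3/4) = [99/512, 63/256)
  'e': [9/64 + 9/64*3/4, 9/64 + 9/64*7/8) = [63/256, 135/512)
  'd': [9/64 + 9/64*7/8, 9/64 + 9/64*1/1) = [135/512, 9/32)
  emit 'c', narrow to [9/64, 99/512)

Answer: 9/64 99/512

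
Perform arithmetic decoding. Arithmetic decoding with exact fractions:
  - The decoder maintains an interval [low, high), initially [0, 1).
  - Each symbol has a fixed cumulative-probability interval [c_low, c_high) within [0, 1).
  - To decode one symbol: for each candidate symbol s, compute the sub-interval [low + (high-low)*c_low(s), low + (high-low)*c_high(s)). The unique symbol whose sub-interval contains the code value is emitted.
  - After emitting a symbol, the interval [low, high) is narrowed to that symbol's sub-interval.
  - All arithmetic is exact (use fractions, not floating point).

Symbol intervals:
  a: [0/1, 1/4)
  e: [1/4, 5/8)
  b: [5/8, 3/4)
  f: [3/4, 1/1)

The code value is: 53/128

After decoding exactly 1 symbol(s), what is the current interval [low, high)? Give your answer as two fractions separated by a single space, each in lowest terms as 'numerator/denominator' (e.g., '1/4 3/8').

Step 1: interval [0/1, 1/1), width = 1/1 - 0/1 = 1/1
  'a': [0/1 + 1/1*0/1, 0/1 + 1/1*1/4) = [0/1, 1/4)
  'e': [0/1 + 1/1*1/4, 0/1 + 1/1*5/8) = [1/4, 5/8) <- contains code 53/128
  'b': [0/1 + 1/1*5/8, 0/1 + 1/1*3/4) = [5/8, 3/4)
  'f': [0/1 + 1/1*3/4, 0/1 + 1/1*1/1) = [3/4, 1/1)
  emit 'e', narrow to [1/4, 5/8)

Answer: 1/4 5/8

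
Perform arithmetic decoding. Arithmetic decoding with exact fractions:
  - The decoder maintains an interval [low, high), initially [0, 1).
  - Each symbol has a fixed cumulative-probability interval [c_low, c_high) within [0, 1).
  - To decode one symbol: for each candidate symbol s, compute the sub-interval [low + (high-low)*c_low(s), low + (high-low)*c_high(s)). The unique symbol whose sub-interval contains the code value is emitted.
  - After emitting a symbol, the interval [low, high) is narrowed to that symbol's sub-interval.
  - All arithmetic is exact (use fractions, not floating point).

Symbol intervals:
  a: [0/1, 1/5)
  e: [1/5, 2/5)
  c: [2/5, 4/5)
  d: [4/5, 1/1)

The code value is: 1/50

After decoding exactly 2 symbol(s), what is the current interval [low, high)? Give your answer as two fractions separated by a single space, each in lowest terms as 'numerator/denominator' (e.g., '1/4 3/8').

Step 1: interval [0/1, 1/1), width = 1/1 - 0/1 = 1/1
  'a': [0/1 + 1/1*0/1, 0/1 + 1/1*1/5) = [0/1, 1/5) <- contains code 1/50
  'e': [0/1 + 1/1*1/5, 0/1 + 1/1*2/5) = [1/5, 2/5)
  'c': [0/1 + 1/1*2/5, 0/1 + 1/1*4/5) = [2/5, 4/5)
  'd': [0/1 + 1/1*4/5, 0/1 + 1/1*1/1) = [4/5, 1/1)
  emit 'a', narrow to [0/1, 1/5)
Step 2: interval [0/1, 1/5), width = 1/5 - 0/1 = 1/5
  'a': [0/1 + 1/5*0/1, 0/1 + 1/5*1/5) = [0/1, 1/25) <- contains code 1/50
  'e': [0/1 + 1/5*1/5, 0/1 + 1/5*2/5) = [1/25, 2/25)
  'c': [0/1 + 1/5*2/5, 0/1 + 1/5*4/5) = [2/25, 4/25)
  'd': [0/1 + 1/5*4/5, 0/1 + 1/5*1/1) = [4/25, 1/5)
  emit 'a', narrow to [0/1, 1/25)

Answer: 0/1 1/25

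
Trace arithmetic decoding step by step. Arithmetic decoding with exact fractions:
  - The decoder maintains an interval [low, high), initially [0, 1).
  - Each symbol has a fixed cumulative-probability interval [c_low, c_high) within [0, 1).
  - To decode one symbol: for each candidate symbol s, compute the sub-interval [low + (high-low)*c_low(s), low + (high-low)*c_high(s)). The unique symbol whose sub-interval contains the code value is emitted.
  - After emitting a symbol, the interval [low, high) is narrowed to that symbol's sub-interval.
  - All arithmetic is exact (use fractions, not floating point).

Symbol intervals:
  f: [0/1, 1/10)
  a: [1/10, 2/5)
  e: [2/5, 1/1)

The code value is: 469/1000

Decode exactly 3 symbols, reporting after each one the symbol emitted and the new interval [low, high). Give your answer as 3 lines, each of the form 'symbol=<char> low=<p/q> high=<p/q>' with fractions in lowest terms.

Answer: symbol=e low=2/5 high=1/1
symbol=a low=23/50 high=16/25
symbol=f low=23/50 high=239/500

Derivation:
Step 1: interval [0/1, 1/1), width = 1/1 - 0/1 = 1/1
  'f': [0/1 + 1/1*0/1, 0/1 + 1/1*1/10) = [0/1, 1/10)
  'a': [0/1 + 1/1*1/10, 0/1 + 1/1*2/5) = [1/10, 2/5)
  'e': [0/1 + 1/1*2/5, 0/1 + 1/1*1/1) = [2/5, 1/1) <- contains code 469/1000
  emit 'e', narrow to [2/5, 1/1)
Step 2: interval [2/5, 1/1), width = 1/1 - 2/5 = 3/5
  'f': [2/5 + 3/5*0/1, 2/5 + 3/5*1/10) = [2/5, 23/50)
  'a': [2/5 + 3/5*1/10, 2/5 + 3/5*2/5) = [23/50, 16/25) <- contains code 469/1000
  'e': [2/5 + 3/5*2/5, 2/5 + 3/5*1/1) = [16/25, 1/1)
  emit 'a', narrow to [23/50, 16/25)
Step 3: interval [23/50, 16/25), width = 16/25 - 23/50 = 9/50
  'f': [23/50 + 9/50*0/1, 23/50 + 9/50*1/10) = [23/50, 239/500) <- contains code 469/1000
  'a': [23/50 + 9/50*1/10, 23/50 + 9/50*2/5) = [239/500, 133/250)
  'e': [23/50 + 9/50*2/5, 23/50 + 9/50*1/1) = [133/250, 16/25)
  emit 'f', narrow to [23/50, 239/500)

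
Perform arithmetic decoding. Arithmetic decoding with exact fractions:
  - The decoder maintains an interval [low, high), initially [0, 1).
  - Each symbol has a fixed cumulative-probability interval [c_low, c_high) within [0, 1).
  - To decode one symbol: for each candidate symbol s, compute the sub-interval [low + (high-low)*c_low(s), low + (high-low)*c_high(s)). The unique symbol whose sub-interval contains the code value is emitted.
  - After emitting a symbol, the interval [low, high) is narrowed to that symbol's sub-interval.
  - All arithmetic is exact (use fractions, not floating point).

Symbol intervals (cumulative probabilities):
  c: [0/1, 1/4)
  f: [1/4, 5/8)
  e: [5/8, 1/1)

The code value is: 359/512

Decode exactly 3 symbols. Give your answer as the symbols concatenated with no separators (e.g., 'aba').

Answer: ece

Derivation:
Step 1: interval [0/1, 1/1), width = 1/1 - 0/1 = 1/1
  'c': [0/1 + 1/1*0/1, 0/1 + 1/1*1/4) = [0/1, 1/4)
  'f': [0/1 + 1/1*1/4, 0/1 + 1/1*5/8) = [1/4, 5/8)
  'e': [0/1 + 1/1*5/8, 0/1 + 1/1*1/1) = [5/8, 1/1) <- contains code 359/512
  emit 'e', narrow to [5/8, 1/1)
Step 2: interval [5/8, 1/1), width = 1/1 - 5/8 = 3/8
  'c': [5/8 + 3/8*0/1, 5/8 + 3/8*1/4) = [5/8, 23/32) <- contains code 359/512
  'f': [5/8 + 3/8*1/4, 5/8 + 3/8*5/8) = [23/32, 55/64)
  'e': [5/8 + 3/8*5/8, 5/8 + 3/8*1/1) = [55/64, 1/1)
  emit 'c', narrow to [5/8, 23/32)
Step 3: interval [5/8, 23/32), width = 23/32 - 5/8 = 3/32
  'c': [5/8 + 3/32*0/1, 5/8 + 3/32*1/4) = [5/8, 83/128)
  'f': [5/8 + 3/32*1/4, 5/8 + 3/32*5/8) = [83/128, 175/256)
  'e': [5/8 + 3/32*5/8, 5/8 + 3/32*1/1) = [175/256, 23/32) <- contains code 359/512
  emit 'e', narrow to [175/256, 23/32)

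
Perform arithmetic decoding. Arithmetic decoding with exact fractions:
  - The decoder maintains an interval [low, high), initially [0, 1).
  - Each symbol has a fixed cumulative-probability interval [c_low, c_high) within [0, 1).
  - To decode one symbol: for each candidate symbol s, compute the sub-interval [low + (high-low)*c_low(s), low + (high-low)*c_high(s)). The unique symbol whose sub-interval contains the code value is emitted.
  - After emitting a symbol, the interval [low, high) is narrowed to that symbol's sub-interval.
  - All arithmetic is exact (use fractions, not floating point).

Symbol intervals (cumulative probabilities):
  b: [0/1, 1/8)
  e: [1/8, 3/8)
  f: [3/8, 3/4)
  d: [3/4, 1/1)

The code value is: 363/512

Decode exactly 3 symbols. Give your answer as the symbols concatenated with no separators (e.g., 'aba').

Answer: fdf

Derivation:
Step 1: interval [0/1, 1/1), width = 1/1 - 0/1 = 1/1
  'b': [0/1 + 1/1*0/1, 0/1 + 1/1*1/8) = [0/1, 1/8)
  'e': [0/1 + 1/1*1/8, 0/1 + 1/1*3/8) = [1/8, 3/8)
  'f': [0/1 + 1/1*3/8, 0/1 + 1/1*3/4) = [3/8, 3/4) <- contains code 363/512
  'd': [0/1 + 1/1*3/4, 0/1 + 1/1*1/1) = [3/4, 1/1)
  emit 'f', narrow to [3/8, 3/4)
Step 2: interval [3/8, 3/4), width = 3/4 - 3/8 = 3/8
  'b': [3/8 + 3/8*0/1, 3/8 + 3/8*1/8) = [3/8, 27/64)
  'e': [3/8 + 3/8*1/8, 3/8 + 3/8*3/8) = [27/64, 33/64)
  'f': [3/8 + 3/8*3/8, 3/8 + 3/8*3/4) = [33/64, 21/32)
  'd': [3/8 + 3/8*3/4, 3/8 + 3/8*1/1) = [21/32, 3/4) <- contains code 363/512
  emit 'd', narrow to [21/32, 3/4)
Step 3: interval [21/32, 3/4), width = 3/4 - 21/32 = 3/32
  'b': [21/32 + 3/32*0/1, 21/32 + 3/32*1/8) = [21/32, 171/256)
  'e': [21/32 + 3/32*1/8, 21/32 + 3/32*3/8) = [171/256, 177/256)
  'f': [21/32 + 3/32*3/8, 21/32 + 3/32*3/4) = [177/256, 93/128) <- contains code 363/512
  'd': [21/32 + 3/32*3/4, 21/32 + 3/32*1/1) = [93/128, 3/4)
  emit 'f', narrow to [177/256, 93/128)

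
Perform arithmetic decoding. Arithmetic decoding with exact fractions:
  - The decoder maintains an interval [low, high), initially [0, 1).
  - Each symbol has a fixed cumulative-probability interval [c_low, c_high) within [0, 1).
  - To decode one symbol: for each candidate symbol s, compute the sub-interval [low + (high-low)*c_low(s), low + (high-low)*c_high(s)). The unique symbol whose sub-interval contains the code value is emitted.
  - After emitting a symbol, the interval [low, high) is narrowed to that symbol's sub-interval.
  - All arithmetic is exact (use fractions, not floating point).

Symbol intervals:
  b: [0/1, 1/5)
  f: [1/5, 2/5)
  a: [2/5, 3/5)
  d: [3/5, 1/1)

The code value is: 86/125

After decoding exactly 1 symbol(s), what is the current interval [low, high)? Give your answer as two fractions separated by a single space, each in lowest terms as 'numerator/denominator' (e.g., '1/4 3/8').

Step 1: interval [0/1, 1/1), width = 1/1 - 0/1 = 1/1
  'b': [0/1 + 1/1*0/1, 0/1 + 1/1*1/5) = [0/1, 1/5)
  'f': [0/1 + 1/1*1/5, 0/1 + 1/1*2/5) = [1/5, 2/5)
  'a': [0/1 + 1/1*2/5, 0/1 + 1/1*3/5) = [2/5, 3/5)
  'd': [0/1 + 1/1*3/5, 0/1 + 1/1*1/1) = [3/5, 1/1) <- contains code 86/125
  emit 'd', narrow to [3/5, 1/1)

Answer: 3/5 1/1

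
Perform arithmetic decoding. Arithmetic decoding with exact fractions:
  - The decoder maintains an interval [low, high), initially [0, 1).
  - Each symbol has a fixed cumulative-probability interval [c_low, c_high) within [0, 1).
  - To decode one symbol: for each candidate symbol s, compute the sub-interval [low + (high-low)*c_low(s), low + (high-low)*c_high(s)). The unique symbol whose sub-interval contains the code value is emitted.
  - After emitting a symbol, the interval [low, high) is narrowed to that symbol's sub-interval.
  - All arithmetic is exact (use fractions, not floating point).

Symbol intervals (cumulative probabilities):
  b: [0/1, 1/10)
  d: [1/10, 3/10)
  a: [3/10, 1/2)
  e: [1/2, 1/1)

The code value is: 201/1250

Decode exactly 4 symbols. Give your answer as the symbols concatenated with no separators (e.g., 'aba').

Answer: dabd

Derivation:
Step 1: interval [0/1, 1/1), width = 1/1 - 0/1 = 1/1
  'b': [0/1 + 1/1*0/1, 0/1 + 1/1*1/10) = [0/1, 1/10)
  'd': [0/1 + 1/1*1/10, 0/1 + 1/1*3/10) = [1/10, 3/10) <- contains code 201/1250
  'a': [0/1 + 1/1*3/10, 0/1 + 1/1*1/2) = [3/10, 1/2)
  'e': [0/1 + 1/1*1/2, 0/1 + 1/1*1/1) = [1/2, 1/1)
  emit 'd', narrow to [1/10, 3/10)
Step 2: interval [1/10, 3/10), width = 3/10 - 1/10 = 1/5
  'b': [1/10 + 1/5*0/1, 1/10 + 1/5*1/10) = [1/10, 3/25)
  'd': [1/10 + 1/5*1/10, 1/10 + 1/5*3/10) = [3/25, 4/25)
  'a': [1/10 + 1/5*3/10, 1/10 + 1/5*1/2) = [4/25, 1/5) <- contains code 201/1250
  'e': [1/10 + 1/5*1/2, 1/10 + 1/5*1/1) = [1/5, 3/10)
  emit 'a', narrow to [4/25, 1/5)
Step 3: interval [4/25, 1/5), width = 1/5 - 4/25 = 1/25
  'b': [4/25 + 1/25*0/1, 4/25 + 1/25*1/10) = [4/25, 41/250) <- contains code 201/1250
  'd': [4/25 + 1/25*1/10, 4/25 + 1/25*3/10) = [41/250, 43/250)
  'a': [4/25 + 1/25*3/10, 4/25 + 1/25*1/2) = [43/250, 9/50)
  'e': [4/25 + 1/25*1/2, 4/25 + 1/25*1/1) = [9/50, 1/5)
  emit 'b', narrow to [4/25, 41/250)
Step 4: interval [4/25, 41/250), width = 41/250 - 4/25 = 1/250
  'b': [4/25 + 1/250*0/1, 4/25 + 1/250*1/10) = [4/25, 401/2500)
  'd': [4/25 + 1/250*1/10, 4/25 + 1/250*3/10) = [401/2500, 403/2500) <- contains code 201/1250
  'a': [4/25 + 1/250*3/10, 4/25 + 1/250*1/2) = [403/2500, 81/500)
  'e': [4/25 + 1/250*1/2, 4/25 + 1/250*1/1) = [81/500, 41/250)
  emit 'd', narrow to [401/2500, 403/2500)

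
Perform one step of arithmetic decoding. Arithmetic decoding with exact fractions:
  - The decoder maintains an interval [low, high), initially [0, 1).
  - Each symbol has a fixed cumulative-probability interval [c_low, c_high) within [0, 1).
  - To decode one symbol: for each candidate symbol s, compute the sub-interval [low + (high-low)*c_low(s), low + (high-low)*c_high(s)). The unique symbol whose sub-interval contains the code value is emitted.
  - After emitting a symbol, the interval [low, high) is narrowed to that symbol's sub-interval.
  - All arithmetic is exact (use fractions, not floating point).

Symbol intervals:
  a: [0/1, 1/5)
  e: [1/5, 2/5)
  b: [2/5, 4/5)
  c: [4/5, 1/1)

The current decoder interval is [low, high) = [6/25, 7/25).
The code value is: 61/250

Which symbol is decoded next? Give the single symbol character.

Answer: a

Derivation:
Interval width = high − low = 7/25 − 6/25 = 1/25
Scaled code = (code − low) / width = (61/250 − 6/25) / 1/25 = 1/10
  a: [0/1, 1/5) ← scaled code falls here ✓
  e: [1/5, 2/5) 
  b: [2/5, 4/5) 
  c: [4/5, 1/1) 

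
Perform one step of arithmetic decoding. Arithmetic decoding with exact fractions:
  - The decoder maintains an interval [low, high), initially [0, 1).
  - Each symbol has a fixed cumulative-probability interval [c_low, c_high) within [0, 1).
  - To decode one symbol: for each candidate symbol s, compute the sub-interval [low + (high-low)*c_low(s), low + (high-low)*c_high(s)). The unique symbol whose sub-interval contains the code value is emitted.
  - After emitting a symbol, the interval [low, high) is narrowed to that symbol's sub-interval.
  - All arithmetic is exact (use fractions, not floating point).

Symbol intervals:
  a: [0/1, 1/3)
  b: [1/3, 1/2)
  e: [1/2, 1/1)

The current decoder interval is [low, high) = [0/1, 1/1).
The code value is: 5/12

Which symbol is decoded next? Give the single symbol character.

Answer: b

Derivation:
Interval width = high − low = 1/1 − 0/1 = 1/1
Scaled code = (code − low) / width = (5/12 − 0/1) / 1/1 = 5/12
  a: [0/1, 1/3) 
  b: [1/3, 1/2) ← scaled code falls here ✓
  e: [1/2, 1/1) 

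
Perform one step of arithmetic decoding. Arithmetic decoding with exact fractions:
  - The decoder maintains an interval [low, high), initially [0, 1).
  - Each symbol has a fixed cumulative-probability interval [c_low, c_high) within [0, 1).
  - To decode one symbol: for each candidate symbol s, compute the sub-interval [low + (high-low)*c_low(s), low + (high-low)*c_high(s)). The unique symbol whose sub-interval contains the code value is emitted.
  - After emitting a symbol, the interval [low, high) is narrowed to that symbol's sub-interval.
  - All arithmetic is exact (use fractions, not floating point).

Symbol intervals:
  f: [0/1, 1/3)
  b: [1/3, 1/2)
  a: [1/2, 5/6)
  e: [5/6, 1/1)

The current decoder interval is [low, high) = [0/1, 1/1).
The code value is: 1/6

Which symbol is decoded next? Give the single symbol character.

Interval width = high − low = 1/1 − 0/1 = 1/1
Scaled code = (code − low) / width = (1/6 − 0/1) / 1/1 = 1/6
  f: [0/1, 1/3) ← scaled code falls here ✓
  b: [1/3, 1/2) 
  a: [1/2, 5/6) 
  e: [5/6, 1/1) 

Answer: f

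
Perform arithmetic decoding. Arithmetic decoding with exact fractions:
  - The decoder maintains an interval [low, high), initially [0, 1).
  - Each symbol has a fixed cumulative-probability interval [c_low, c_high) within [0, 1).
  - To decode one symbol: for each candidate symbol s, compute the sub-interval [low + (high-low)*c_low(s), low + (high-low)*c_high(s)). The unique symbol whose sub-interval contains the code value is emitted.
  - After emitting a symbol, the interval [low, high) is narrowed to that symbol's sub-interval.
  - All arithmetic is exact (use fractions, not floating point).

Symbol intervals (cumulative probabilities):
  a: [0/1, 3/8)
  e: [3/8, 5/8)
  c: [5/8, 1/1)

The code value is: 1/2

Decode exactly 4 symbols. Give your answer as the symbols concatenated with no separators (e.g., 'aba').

Step 1: interval [0/1, 1/1), width = 1/1 - 0/1 = 1/1
  'a': [0/1 + 1/1*0/1, 0/1 + 1/1*3/8) = [0/1, 3/8)
  'e': [0/1 + 1/1*3/8, 0/1 + 1/1*5/8) = [3/8, 5/8) <- contains code 1/2
  'c': [0/1 + 1/1*5/8, 0/1 + 1/1*1/1) = [5/8, 1/1)
  emit 'e', narrow to [3/8, 5/8)
Step 2: interval [3/8, 5/8), width = 5/8 - 3/8 = 1/4
  'a': [3/8 + 1/4*0/1, 3/8 + 1/4*3/8) = [3/8, 15/32)
  'e': [3/8 + 1/4*3/8, 3/8 + 1/4*5/8) = [15/32, 17/32) <- contains code 1/2
  'c': [3/8 + 1/4*5/8, 3/8 + 1/4*1/1) = [17/32, 5/8)
  emit 'e', narrow to [15/32, 17/32)
Step 3: interval [15/32, 17/32), width = 17/32 - 15/32 = 1/16
  'a': [15/32 + 1/16*0/1, 15/32 + 1/16*3/8) = [15/32, 63/128)
  'e': [15/32 + 1/16*3/8, 15/32 + 1/16*5/8) = [63/128, 65/128) <- contains code 1/2
  'c': [15/32 + 1/16*5/8, 15/32 + 1/16*1/1) = [65/128, 17/32)
  emit 'e', narrow to [63/128, 65/128)
Step 4: interval [63/128, 65/128), width = 65/128 - 63/128 = 1/64
  'a': [63/128 + 1/64*0/1, 63/128 + 1/64*3/8) = [63/128, 255/512)
  'e': [63/128 + 1/64*3/8, 63/128 + 1/64*5/8) = [255/512, 257/512) <- contains code 1/2
  'c': [63/128 + 1/64*5/8, 63/128 + 1/64*1/1) = [257/512, 65/128)
  emit 'e', narrow to [255/512, 257/512)

Answer: eeee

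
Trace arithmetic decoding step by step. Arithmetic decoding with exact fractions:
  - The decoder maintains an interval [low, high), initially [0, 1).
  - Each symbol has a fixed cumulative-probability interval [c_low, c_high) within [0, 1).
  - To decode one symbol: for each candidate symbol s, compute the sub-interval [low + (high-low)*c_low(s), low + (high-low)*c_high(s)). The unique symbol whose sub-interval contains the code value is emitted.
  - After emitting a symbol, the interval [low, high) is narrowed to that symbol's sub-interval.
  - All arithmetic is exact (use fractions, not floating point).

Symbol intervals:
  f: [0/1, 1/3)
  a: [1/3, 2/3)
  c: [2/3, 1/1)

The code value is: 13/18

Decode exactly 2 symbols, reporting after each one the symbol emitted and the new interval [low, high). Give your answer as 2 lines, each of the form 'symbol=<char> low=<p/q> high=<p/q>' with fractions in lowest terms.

Answer: symbol=c low=2/3 high=1/1
symbol=f low=2/3 high=7/9

Derivation:
Step 1: interval [0/1, 1/1), width = 1/1 - 0/1 = 1/1
  'f': [0/1 + 1/1*0/1, 0/1 + 1/1*1/3) = [0/1, 1/3)
  'a': [0/1 + 1/1*1/3, 0/1 + 1/1*2/3) = [1/3, 2/3)
  'c': [0/1 + 1/1*2/3, 0/1 + 1/1*1/1) = [2/3, 1/1) <- contains code 13/18
  emit 'c', narrow to [2/3, 1/1)
Step 2: interval [2/3, 1/1), width = 1/1 - 2/3 = 1/3
  'f': [2/3 + 1/3*0/1, 2/3 + 1/3*1/3) = [2/3, 7/9) <- contains code 13/18
  'a': [2/3 + 1/3*1/3, 2/3 + 1/3*2/3) = [7/9, 8/9)
  'c': [2/3 + 1/3*2/3, 2/3 + 1/3*1/1) = [8/9, 1/1)
  emit 'f', narrow to [2/3, 7/9)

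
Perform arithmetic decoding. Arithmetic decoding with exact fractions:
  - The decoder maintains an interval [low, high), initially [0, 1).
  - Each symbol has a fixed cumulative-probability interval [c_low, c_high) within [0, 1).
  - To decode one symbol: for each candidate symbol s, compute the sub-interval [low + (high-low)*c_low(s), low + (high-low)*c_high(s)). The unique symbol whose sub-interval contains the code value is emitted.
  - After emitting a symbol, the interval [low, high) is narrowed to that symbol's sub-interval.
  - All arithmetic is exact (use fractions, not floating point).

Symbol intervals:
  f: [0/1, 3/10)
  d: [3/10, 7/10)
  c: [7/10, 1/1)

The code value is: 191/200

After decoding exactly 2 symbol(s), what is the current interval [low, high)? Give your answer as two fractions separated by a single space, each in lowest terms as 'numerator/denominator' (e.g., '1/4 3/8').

Step 1: interval [0/1, 1/1), width = 1/1 - 0/1 = 1/1
  'f': [0/1 + 1/1*0/1, 0/1 + 1/1*3/10) = [0/1, 3/10)
  'd': [0/1 + 1/1*3/10, 0/1 + 1/1*7/10) = [3/10, 7/10)
  'c': [0/1 + 1/1*7/10, 0/1 + 1/1*1/1) = [7/10, 1/1) <- contains code 191/200
  emit 'c', narrow to [7/10, 1/1)
Step 2: interval [7/10, 1/1), width = 1/1 - 7/10 = 3/10
  'f': [7/10 + 3/10*0/1, 7/10 + 3/10*3/10) = [7/10, 79/100)
  'd': [7/10 + 3/10*3/10, 7/10 + 3/10*7/10) = [79/100, 91/100)
  'c': [7/10 + 3/10*7/10, 7/10 + 3/10*1/1) = [91/100, 1/1) <- contains code 191/200
  emit 'c', narrow to [91/100, 1/1)

Answer: 91/100 1/1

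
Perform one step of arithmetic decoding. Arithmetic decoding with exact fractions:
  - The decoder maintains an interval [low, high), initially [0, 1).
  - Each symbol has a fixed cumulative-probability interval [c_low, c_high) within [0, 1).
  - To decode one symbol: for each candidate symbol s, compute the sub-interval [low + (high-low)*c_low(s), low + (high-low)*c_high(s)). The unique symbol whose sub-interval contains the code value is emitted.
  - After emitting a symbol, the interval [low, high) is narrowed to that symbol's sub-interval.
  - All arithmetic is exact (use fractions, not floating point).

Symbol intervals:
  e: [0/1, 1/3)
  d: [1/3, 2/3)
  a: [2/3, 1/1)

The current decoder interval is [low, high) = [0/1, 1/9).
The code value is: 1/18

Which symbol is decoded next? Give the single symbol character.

Answer: d

Derivation:
Interval width = high − low = 1/9 − 0/1 = 1/9
Scaled code = (code − low) / width = (1/18 − 0/1) / 1/9 = 1/2
  e: [0/1, 1/3) 
  d: [1/3, 2/3) ← scaled code falls here ✓
  a: [2/3, 1/1) 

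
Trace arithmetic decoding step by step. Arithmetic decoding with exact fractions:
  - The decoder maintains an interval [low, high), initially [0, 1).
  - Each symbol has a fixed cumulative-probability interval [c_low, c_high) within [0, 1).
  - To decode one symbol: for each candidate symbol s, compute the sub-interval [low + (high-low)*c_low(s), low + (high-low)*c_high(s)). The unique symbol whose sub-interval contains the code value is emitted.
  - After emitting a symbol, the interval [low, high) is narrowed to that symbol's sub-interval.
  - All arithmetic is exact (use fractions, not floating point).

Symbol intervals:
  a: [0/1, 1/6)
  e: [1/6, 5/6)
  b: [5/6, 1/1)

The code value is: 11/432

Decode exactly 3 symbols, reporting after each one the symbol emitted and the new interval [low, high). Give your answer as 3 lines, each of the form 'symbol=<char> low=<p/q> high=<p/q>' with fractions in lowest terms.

Step 1: interval [0/1, 1/1), width = 1/1 - 0/1 = 1/1
  'a': [0/1 + 1/1*0/1, 0/1 + 1/1*1/6) = [0/1, 1/6) <- contains code 11/432
  'e': [0/1 + 1/1*1/6, 0/1 + 1/1*5/6) = [1/6, 5/6)
  'b': [0/1 + 1/1*5/6, 0/1 + 1/1*1/1) = [5/6, 1/1)
  emit 'a', narrow to [0/1, 1/6)
Step 2: interval [0/1, 1/6), width = 1/6 - 0/1 = 1/6
  'a': [0/1 + 1/6*0/1, 0/1 + 1/6*1/6) = [0/1, 1/36) <- contains code 11/432
  'e': [0/1 + 1/6*1/6, 0/1 + 1/6*5/6) = [1/36, 5/36)
  'b': [0/1 + 1/6*5/6, 0/1 + 1/6*1/1) = [5/36, 1/6)
  emit 'a', narrow to [0/1, 1/36)
Step 3: interval [0/1, 1/36), width = 1/36 - 0/1 = 1/36
  'a': [0/1 + 1/36*0/1, 0/1 + 1/36*1/6) = [0/1, 1/216)
  'e': [0/1 + 1/36*1/6, 0/1 + 1/36*5/6) = [1/216, 5/216)
  'b': [0/1 + 1/36*5/6, 0/1 + 1/36*1/1) = [5/216, 1/36) <- contains code 11/432
  emit 'b', narrow to [5/216, 1/36)

Answer: symbol=a low=0/1 high=1/6
symbol=a low=0/1 high=1/36
symbol=b low=5/216 high=1/36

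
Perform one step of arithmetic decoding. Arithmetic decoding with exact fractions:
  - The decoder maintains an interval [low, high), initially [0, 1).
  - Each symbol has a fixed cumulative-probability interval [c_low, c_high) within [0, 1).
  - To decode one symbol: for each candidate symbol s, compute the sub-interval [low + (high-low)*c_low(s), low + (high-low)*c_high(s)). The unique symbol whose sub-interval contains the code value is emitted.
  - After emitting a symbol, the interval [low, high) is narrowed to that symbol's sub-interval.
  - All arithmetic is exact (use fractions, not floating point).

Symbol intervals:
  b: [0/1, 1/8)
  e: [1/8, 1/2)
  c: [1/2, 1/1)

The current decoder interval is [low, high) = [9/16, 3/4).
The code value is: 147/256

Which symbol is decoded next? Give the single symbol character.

Interval width = high − low = 3/4 − 9/16 = 3/16
Scaled code = (code − low) / width = (147/256 − 9/16) / 3/16 = 1/16
  b: [0/1, 1/8) ← scaled code falls here ✓
  e: [1/8, 1/2) 
  c: [1/2, 1/1) 

Answer: b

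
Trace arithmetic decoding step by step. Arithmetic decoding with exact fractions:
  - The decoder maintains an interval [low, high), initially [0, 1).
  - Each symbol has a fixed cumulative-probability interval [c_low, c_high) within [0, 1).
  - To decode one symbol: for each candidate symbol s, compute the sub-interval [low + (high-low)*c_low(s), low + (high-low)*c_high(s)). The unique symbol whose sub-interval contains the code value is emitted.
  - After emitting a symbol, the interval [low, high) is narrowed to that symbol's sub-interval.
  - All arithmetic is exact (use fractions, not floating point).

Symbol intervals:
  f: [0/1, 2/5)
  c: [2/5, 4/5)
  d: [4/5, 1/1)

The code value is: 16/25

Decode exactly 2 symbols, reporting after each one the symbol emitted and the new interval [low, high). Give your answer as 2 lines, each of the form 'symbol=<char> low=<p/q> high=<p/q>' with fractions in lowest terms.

Step 1: interval [0/1, 1/1), width = 1/1 - 0/1 = 1/1
  'f': [0/1 + 1/1*0/1, 0/1 + 1/1*2/5) = [0/1, 2/5)
  'c': [0/1 + 1/1*2/5, 0/1 + 1/1*4/5) = [2/5, 4/5) <- contains code 16/25
  'd': [0/1 + 1/1*4/5, 0/1 + 1/1*1/1) = [4/5, 1/1)
  emit 'c', narrow to [2/5, 4/5)
Step 2: interval [2/5, 4/5), width = 4/5 - 2/5 = 2/5
  'f': [2/5 + 2/5*0/1, 2/5 + 2/5*2/5) = [2/5, 14/25)
  'c': [2/5 + 2/5*2/5, 2/5 + 2/5*4/5) = [14/25, 18/25) <- contains code 16/25
  'd': [2/5 + 2/5*4/5, 2/5 + 2/5*1/1) = [18/25, 4/5)
  emit 'c', narrow to [14/25, 18/25)

Answer: symbol=c low=2/5 high=4/5
symbol=c low=14/25 high=18/25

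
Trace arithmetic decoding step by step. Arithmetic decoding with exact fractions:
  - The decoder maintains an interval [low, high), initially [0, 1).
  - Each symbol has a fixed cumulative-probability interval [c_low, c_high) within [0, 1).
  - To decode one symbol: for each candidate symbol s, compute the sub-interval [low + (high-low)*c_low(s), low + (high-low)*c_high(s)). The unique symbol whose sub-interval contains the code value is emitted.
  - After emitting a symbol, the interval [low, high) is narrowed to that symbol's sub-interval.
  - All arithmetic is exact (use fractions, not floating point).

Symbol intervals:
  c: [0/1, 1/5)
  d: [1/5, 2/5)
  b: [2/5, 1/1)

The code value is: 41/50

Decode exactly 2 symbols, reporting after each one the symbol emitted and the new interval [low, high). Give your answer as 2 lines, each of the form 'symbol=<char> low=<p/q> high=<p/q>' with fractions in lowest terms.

Answer: symbol=b low=2/5 high=1/1
symbol=b low=16/25 high=1/1

Derivation:
Step 1: interval [0/1, 1/1), width = 1/1 - 0/1 = 1/1
  'c': [0/1 + 1/1*0/1, 0/1 + 1/1*1/5) = [0/1, 1/5)
  'd': [0/1 + 1/1*1/5, 0/1 + 1/1*2/5) = [1/5, 2/5)
  'b': [0/1 + 1/1*2/5, 0/1 + 1/1*1/1) = [2/5, 1/1) <- contains code 41/50
  emit 'b', narrow to [2/5, 1/1)
Step 2: interval [2/5, 1/1), width = 1/1 - 2/5 = 3/5
  'c': [2/5 + 3/5*0/1, 2/5 + 3/5*1/5) = [2/5, 13/25)
  'd': [2/5 + 3/5*1/5, 2/5 + 3/5*2/5) = [13/25, 16/25)
  'b': [2/5 + 3/5*2/5, 2/5 + 3/5*1/1) = [16/25, 1/1) <- contains code 41/50
  emit 'b', narrow to [16/25, 1/1)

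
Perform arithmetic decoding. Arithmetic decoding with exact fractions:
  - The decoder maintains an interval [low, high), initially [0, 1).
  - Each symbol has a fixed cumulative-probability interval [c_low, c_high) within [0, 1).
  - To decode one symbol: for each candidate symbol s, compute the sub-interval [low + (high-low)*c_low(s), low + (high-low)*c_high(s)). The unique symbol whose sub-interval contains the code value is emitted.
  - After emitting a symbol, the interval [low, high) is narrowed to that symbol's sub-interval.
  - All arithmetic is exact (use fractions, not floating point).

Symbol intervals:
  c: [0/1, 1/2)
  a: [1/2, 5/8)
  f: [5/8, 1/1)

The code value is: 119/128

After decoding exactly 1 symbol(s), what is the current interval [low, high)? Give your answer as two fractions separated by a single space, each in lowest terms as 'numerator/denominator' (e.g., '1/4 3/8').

Step 1: interval [0/1, 1/1), width = 1/1 - 0/1 = 1/1
  'c': [0/1 + 1/1*0/1, 0/1 + 1/1*1/2) = [0/1, 1/2)
  'a': [0/1 + 1/1*1/2, 0/1 + 1/1*5/8) = [1/2, 5/8)
  'f': [0/1 + 1/1*5/8, 0/1 + 1/1*1/1) = [5/8, 1/1) <- contains code 119/128
  emit 'f', narrow to [5/8, 1/1)

Answer: 5/8 1/1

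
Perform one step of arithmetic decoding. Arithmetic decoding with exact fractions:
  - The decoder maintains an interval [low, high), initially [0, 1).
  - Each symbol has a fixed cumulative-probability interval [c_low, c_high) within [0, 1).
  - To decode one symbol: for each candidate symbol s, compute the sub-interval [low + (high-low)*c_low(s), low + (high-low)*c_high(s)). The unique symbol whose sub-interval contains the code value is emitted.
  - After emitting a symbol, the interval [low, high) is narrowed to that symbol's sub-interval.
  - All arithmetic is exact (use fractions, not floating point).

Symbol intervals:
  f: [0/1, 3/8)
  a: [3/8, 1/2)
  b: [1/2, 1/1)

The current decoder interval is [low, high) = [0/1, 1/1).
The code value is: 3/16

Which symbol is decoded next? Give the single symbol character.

Interval width = high − low = 1/1 − 0/1 = 1/1
Scaled code = (code − low) / width = (3/16 − 0/1) / 1/1 = 3/16
  f: [0/1, 3/8) ← scaled code falls here ✓
  a: [3/8, 1/2) 
  b: [1/2, 1/1) 

Answer: f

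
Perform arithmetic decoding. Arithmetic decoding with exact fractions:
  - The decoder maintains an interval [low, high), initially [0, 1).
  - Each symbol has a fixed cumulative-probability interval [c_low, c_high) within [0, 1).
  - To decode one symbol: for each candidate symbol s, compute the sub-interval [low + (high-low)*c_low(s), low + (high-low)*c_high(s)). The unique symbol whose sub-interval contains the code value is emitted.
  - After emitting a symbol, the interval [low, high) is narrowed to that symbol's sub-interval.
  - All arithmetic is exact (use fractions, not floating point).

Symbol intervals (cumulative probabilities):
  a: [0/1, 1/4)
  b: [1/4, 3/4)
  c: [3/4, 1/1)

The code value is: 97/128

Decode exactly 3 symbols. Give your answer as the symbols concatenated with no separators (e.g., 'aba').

Step 1: interval [0/1, 1/1), width = 1/1 - 0/1 = 1/1
  'a': [0/1 + 1/1*0/1, 0/1 + 1/1*1/4) = [0/1, 1/4)
  'b': [0/1 + 1/1*1/4, 0/1 + 1/1*3/4) = [1/4, 3/4)
  'c': [0/1 + 1/1*3/4, 0/1 + 1/1*1/1) = [3/4, 1/1) <- contains code 97/128
  emit 'c', narrow to [3/4, 1/1)
Step 2: interval [3/4, 1/1), width = 1/1 - 3/4 = 1/4
  'a': [3/4 + 1/4*0/1, 3/4 + 1/4*1/4) = [3/4, 13/16) <- contains code 97/128
  'b': [3/4 + 1/4*1/4, 3/4 + 1/4*3/4) = [13/16, 15/16)
  'c': [3/4 + 1/4*3/4, 3/4 + 1/4*1/1) = [15/16, 1/1)
  emit 'a', narrow to [3/4, 13/16)
Step 3: interval [3/4, 13/16), width = 13/16 - 3/4 = 1/16
  'a': [3/4 + 1/16*0/1, 3/4 + 1/16*1/4) = [3/4, 49/64) <- contains code 97/128
  'b': [3/4 + 1/16*1/4, 3/4 + 1/16*3/4) = [49/64, 51/64)
  'c': [3/4 + 1/16*3/4, 3/4 + 1/16*1/1) = [51/64, 13/16)
  emit 'a', narrow to [3/4, 49/64)

Answer: caa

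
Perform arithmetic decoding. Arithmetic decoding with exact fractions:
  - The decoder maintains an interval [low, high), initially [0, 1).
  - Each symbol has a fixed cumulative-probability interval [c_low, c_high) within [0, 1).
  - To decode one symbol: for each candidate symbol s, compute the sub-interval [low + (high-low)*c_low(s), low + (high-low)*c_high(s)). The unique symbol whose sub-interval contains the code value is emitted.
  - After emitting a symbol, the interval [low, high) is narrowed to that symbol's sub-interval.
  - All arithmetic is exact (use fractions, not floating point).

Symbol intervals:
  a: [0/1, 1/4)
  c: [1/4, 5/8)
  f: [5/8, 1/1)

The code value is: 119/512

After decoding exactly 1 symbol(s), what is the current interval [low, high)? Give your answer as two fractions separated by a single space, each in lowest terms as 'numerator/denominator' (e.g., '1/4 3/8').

Answer: 0/1 1/4

Derivation:
Step 1: interval [0/1, 1/1), width = 1/1 - 0/1 = 1/1
  'a': [0/1 + 1/1*0/1, 0/1 + 1/1*1/4) = [0/1, 1/4) <- contains code 119/512
  'c': [0/1 + 1/1*1/4, 0/1 + 1/1*5/8) = [1/4, 5/8)
  'f': [0/1 + 1/1*5/8, 0/1 + 1/1*1/1) = [5/8, 1/1)
  emit 'a', narrow to [0/1, 1/4)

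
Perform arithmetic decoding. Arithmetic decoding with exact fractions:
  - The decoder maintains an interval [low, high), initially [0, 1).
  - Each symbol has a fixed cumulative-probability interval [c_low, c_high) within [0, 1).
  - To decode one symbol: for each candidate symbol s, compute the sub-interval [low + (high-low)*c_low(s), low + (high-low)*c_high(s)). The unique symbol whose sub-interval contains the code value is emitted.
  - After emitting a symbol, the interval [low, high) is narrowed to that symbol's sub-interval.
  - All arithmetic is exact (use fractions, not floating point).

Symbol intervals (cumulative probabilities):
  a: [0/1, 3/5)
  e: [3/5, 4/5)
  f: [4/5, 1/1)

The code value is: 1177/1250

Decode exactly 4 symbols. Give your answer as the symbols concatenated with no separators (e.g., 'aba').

Answer: feaf

Derivation:
Step 1: interval [0/1, 1/1), width = 1/1 - 0/1 = 1/1
  'a': [0/1 + 1/1*0/1, 0/1 + 1/1*3/5) = [0/1, 3/5)
  'e': [0/1 + 1/1*3/5, 0/1 + 1/1*4/5) = [3/5, 4/5)
  'f': [0/1 + 1/1*4/5, 0/1 + 1/1*1/1) = [4/5, 1/1) <- contains code 1177/1250
  emit 'f', narrow to [4/5, 1/1)
Step 2: interval [4/5, 1/1), width = 1/1 - 4/5 = 1/5
  'a': [4/5 + 1/5*0/1, 4/5 + 1/5*3/5) = [4/5, 23/25)
  'e': [4/5 + 1/5*3/5, 4/5 + 1/5*4/5) = [23/25, 24/25) <- contains code 1177/1250
  'f': [4/5 + 1/5*4/5, 4/5 + 1/5*1/1) = [24/25, 1/1)
  emit 'e', narrow to [23/25, 24/25)
Step 3: interval [23/25, 24/25), width = 24/25 - 23/25 = 1/25
  'a': [23/25 + 1/25*0/1, 23/25 + 1/25*3/5) = [23/25, 118/125) <- contains code 1177/1250
  'e': [23/25 + 1/25*3/5, 23/25 + 1/25*4/5) = [118/125, 119/125)
  'f': [23/25 + 1/25*4/5, 23/25 + 1/25*1/1) = [119/125, 24/25)
  emit 'a', narrow to [23/25, 118/125)
Step 4: interval [23/25, 118/125), width = 118/125 - 23/25 = 3/125
  'a': [23/25 + 3/125*0/1, 23/25 + 3/125*3/5) = [23/25, 584/625)
  'e': [23/25 + 3/125*3/5, 23/25 + 3/125*4/5) = [584/625, 587/625)
  'f': [23/25 + 3/125*4/5, 23/25 + 3/125*1/1) = [587/625, 118/125) <- contains code 1177/1250
  emit 'f', narrow to [587/625, 118/125)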